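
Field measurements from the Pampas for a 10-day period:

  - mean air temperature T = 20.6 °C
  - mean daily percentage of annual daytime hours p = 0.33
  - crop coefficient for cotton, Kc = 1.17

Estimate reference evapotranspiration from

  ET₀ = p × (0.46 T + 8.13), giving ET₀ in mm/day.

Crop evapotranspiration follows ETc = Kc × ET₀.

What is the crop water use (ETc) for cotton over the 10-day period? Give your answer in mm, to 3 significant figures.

68.0 mm

ET₀ = 0.33 × (0.46 × 20.6 + 8.13) = 0.33 × 17.606 = 5.8100 mm/d
ETc = Kc × ET₀ = 1.17 × 5.8100 = 6.7977 mm/d
Over 10 days: 6.7977 × 10 = 67.977 mm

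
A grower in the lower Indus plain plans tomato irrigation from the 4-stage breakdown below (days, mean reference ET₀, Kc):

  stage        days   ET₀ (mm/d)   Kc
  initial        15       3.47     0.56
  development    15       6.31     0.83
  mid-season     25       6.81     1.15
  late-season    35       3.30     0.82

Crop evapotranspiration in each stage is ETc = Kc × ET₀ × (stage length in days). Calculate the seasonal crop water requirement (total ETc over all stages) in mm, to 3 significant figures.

initial: 0.56 × 3.47 × 15 = 29.15 mm
development: 0.83 × 6.31 × 15 = 78.56 mm
mid-season: 1.15 × 6.81 × 25 = 195.79 mm
late-season: 0.82 × 3.30 × 35 = 94.71 mm
Seasonal total = 398.21 mm

398 mm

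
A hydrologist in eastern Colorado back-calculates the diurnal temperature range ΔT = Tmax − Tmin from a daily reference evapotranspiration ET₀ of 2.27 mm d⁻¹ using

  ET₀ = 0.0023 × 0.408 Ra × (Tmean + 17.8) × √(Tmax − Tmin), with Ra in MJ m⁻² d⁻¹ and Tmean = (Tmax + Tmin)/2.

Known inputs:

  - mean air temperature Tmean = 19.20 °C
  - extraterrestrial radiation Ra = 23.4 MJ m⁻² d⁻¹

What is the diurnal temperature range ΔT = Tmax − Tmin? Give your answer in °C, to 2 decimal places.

7.81 °C

√ΔT = ET₀ / [0.0023 × 0.408 × Ra × (Tmean+17.8)] = 2.27 / (0.0023 × 9.5472 × 37.00) = 2.7940
ΔT = 2.7940² = 7.806 °C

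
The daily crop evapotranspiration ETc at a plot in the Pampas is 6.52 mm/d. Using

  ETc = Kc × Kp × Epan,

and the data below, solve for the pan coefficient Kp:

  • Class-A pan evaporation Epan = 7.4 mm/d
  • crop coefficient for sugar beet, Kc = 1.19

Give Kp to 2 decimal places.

ETc = Kc × Kp × Epan  ⇒  Kp = ETc / (Kc × Epan)
Kp = 6.52 / (1.19 × 7.4) = 6.52 / 8.806 = 0.7404

0.74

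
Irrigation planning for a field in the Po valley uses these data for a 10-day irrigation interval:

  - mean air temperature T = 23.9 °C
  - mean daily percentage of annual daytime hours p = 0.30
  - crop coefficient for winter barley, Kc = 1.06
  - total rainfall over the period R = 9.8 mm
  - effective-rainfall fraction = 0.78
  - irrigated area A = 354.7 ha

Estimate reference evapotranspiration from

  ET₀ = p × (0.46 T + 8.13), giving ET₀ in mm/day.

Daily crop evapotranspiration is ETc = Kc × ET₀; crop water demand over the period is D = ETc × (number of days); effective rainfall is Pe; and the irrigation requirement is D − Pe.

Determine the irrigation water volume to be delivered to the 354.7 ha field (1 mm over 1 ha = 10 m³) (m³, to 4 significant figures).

ET₀ = 0.30 × (0.46 × 23.9 + 8.13) = 0.30 × 19.124 = 5.7372 mm/d
ETc = Kc × ET₀ = 1.06 × 5.7372 = 6.0814 mm/d
Crop demand D = ETc × 10 d = 6.0814 × 10 = 60.814 mm
Pe = 0.78 × 9.8 = 7.644 mm
D − Pe = 60.814 − 7.644 = 53.170 mm
Volume = 53.170 mm × 354.7 ha × 10 = 188594.0 m³

188600 m³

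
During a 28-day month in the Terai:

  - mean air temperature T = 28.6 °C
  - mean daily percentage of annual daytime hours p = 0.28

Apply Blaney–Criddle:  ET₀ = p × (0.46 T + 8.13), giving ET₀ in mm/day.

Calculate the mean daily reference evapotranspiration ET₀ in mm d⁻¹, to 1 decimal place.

ET₀ = 0.28 × (0.46 × 28.6 + 8.13) = 0.28 × 21.286 = 5.9601 mm/d

6.0 mm d⁻¹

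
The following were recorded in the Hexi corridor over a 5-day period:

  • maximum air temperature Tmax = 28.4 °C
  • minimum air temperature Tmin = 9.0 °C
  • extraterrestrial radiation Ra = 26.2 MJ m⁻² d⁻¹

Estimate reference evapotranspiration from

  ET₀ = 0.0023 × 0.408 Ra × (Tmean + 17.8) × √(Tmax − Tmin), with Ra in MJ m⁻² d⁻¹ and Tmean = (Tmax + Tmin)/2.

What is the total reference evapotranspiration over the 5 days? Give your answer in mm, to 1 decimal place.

19.8 mm

Tmean = (28.4 + 9.0)/2 = 18.70 °C
0.408 Ra = 0.408 × 26.2 = 10.6896 mm/d equivalent
ET₀ = 0.0023 × 10.6896 × (18.70 + 17.8) × √19.4 = 0.0023 × 10.6896 × 36.50 × 4.4045 = 3.9526 mm/d
Over 5 days: 3.9526 × 5 = 19.763 mm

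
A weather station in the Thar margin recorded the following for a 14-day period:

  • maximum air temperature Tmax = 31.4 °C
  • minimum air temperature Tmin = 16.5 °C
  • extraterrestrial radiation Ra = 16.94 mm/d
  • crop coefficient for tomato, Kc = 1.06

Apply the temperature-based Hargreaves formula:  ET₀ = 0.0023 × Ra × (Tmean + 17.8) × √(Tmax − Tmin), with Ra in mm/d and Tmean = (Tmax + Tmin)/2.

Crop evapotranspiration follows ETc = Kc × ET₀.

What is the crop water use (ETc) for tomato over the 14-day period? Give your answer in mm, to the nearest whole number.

93 mm

Tmean = (31.4 + 16.5)/2 = 23.95 °C
ET₀ = 0.0023 × 16.94 × (23.95 + 17.8) × √14.9 = 0.0023 × 16.94 × 41.75 × 3.8601 = 6.2791 mm/d
ETc = Kc × ET₀ = 1.06 × 6.2791 = 6.6558 mm/d
Over 14 days: 6.6558 × 14 = 93.181 mm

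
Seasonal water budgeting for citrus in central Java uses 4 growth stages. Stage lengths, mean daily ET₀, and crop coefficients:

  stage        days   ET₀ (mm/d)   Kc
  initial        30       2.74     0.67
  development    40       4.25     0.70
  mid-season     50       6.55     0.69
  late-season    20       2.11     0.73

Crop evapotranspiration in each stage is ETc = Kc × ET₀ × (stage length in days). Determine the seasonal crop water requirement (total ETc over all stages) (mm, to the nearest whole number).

initial: 0.67 × 2.74 × 30 = 55.07 mm
development: 0.70 × 4.25 × 40 = 119.00 mm
mid-season: 0.69 × 6.55 × 50 = 225.98 mm
late-season: 0.73 × 2.11 × 20 = 30.81 mm
Seasonal total = 430.86 mm

431 mm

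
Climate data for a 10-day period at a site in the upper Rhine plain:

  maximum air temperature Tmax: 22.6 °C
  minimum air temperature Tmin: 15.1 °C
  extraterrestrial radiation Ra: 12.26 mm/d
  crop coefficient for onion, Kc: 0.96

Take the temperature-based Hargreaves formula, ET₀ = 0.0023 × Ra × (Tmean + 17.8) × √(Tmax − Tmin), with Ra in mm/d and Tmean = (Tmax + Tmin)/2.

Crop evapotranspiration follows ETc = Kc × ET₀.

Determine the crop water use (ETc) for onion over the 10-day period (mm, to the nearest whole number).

27 mm

Tmean = (22.6 + 15.1)/2 = 18.85 °C
ET₀ = 0.0023 × 12.26 × (18.85 + 17.8) × √7.5 = 0.0023 × 12.26 × 36.65 × 2.7386 = 2.8302 mm/d
ETc = Kc × ET₀ = 0.96 × 2.8302 = 2.7170 mm/d
Over 10 days: 2.7170 × 10 = 27.170 mm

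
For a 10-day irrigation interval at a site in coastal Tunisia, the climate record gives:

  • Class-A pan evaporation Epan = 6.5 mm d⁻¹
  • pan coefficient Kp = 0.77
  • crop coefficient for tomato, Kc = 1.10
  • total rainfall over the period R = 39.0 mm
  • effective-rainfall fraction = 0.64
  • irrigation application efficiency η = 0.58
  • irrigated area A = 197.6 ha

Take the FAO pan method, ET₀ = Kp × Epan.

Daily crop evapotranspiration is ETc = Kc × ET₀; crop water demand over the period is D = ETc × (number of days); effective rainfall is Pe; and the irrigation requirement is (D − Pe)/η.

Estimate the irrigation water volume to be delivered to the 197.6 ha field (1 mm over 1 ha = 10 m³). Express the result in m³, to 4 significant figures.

ET₀ = 0.77 × 6.5 = 5.0050 mm/d
ETc = Kc × ET₀ = 1.10 × 5.0050 = 5.5055 mm/d
Crop demand D = ETc × 10 d = 5.5055 × 10 = 55.055 mm
Pe = 0.64 × 39.0 = 24.960 mm
D − Pe = 55.055 − 24.960 = 30.095 mm
Gross irrigation = 30.095 / 0.58 = 51.888 mm
Volume = 51.888 mm × 197.6 ha × 10 = 102530.7 m³

102500 m³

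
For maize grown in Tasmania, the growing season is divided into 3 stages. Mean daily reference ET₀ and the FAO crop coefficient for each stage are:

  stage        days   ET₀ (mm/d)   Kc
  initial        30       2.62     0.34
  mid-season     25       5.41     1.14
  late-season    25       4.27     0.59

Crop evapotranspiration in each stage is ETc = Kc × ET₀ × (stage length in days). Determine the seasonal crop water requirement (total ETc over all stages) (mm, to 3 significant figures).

initial: 0.34 × 2.62 × 30 = 26.72 mm
mid-season: 1.14 × 5.41 × 25 = 154.19 mm
late-season: 0.59 × 4.27 × 25 = 62.98 mm
Seasonal total = 243.89 mm

244 mm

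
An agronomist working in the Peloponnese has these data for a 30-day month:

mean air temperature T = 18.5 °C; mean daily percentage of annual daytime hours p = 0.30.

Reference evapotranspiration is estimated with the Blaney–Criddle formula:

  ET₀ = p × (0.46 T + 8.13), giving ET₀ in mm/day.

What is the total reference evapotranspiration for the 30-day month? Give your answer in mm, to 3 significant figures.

150 mm

ET₀ = 0.30 × (0.46 × 18.5 + 8.13) = 0.30 × 16.640 = 4.9920 mm/d
Monthly total = 4.9920 × 30 = 149.760 mm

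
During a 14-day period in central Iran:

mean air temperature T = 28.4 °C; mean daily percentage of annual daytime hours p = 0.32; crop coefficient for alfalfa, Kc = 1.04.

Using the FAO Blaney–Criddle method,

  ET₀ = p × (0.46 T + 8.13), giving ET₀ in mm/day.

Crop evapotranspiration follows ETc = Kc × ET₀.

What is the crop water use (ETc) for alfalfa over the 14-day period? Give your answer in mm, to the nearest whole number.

99 mm

ET₀ = 0.32 × (0.46 × 28.4 + 8.13) = 0.32 × 21.194 = 6.7821 mm/d
ETc = Kc × ET₀ = 1.04 × 6.7821 = 7.0534 mm/d
Over 14 days: 7.0534 × 14 = 98.748 mm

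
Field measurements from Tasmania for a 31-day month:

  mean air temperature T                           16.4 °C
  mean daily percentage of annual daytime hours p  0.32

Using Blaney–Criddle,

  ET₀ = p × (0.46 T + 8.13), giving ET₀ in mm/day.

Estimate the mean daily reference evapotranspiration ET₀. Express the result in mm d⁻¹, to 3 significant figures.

5.02 mm d⁻¹

ET₀ = 0.32 × (0.46 × 16.4 + 8.13) = 0.32 × 15.674 = 5.0157 mm/d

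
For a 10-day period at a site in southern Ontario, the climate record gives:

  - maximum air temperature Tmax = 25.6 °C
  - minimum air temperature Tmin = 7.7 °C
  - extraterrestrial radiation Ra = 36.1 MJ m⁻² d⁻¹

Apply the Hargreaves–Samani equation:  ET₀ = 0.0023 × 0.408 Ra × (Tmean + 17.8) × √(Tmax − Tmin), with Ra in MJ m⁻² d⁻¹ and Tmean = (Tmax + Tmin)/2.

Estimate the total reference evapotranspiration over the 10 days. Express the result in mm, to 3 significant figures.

Tmean = (25.6 + 7.7)/2 = 16.65 °C
0.408 Ra = 0.408 × 36.1 = 14.7288 mm/d equivalent
ET₀ = 0.0023 × 14.7288 × (16.65 + 17.8) × √17.9 = 0.0023 × 14.7288 × 34.45 × 4.2308 = 4.9375 mm/d
Over 10 days: 4.9375 × 10 = 49.375 mm

49.4 mm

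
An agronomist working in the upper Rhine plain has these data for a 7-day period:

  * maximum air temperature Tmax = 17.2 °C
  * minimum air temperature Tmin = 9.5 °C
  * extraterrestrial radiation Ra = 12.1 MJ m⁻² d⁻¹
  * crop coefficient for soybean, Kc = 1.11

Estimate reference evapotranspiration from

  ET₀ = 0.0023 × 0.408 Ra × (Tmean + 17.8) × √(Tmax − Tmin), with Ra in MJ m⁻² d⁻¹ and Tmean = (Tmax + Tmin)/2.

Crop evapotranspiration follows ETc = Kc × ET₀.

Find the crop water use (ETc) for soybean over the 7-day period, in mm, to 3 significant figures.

7.63 mm

Tmean = (17.2 + 9.5)/2 = 13.35 °C
0.408 Ra = 0.408 × 12.1 = 4.9368 mm/d equivalent
ET₀ = 0.0023 × 4.9368 × (13.35 + 17.8) × √7.7 = 0.0023 × 4.9368 × 31.15 × 2.7749 = 0.9815 mm/d
ETc = Kc × ET₀ = 1.11 × 0.9815 = 1.0895 mm/d
Over 7 days: 1.0895 × 7 = 7.627 mm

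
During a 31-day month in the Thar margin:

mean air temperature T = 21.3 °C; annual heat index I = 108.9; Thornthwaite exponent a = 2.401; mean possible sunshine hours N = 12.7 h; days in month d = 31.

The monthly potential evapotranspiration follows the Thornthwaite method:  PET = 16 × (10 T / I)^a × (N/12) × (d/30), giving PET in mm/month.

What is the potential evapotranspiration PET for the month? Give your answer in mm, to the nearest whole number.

88 mm

10T/I = 10 × 21.3 / 108.9 = 1.9559
(10T/I)^a = 1.9559^2.401 = 5.0064
Uncorrected PET = 16 × 5.0064 = 80.102 mm
Correction = (N/12)(d/30) = (12.7/12)(31/30) = 1.0936
PET = 80.102 × 1.0936 = 87.600 mm/month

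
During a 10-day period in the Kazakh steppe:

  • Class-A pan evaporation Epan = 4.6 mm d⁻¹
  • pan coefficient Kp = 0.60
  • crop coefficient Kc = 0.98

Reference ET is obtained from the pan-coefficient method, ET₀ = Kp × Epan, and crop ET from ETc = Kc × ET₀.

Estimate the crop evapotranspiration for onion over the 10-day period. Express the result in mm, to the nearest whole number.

27 mm

ET₀ = 0.60 × 4.6 = 2.7600 mm/d
ETc = Kc × ET₀ = 0.98 × 2.7600 = 2.7048 mm/d
Over 10 days: 2.7048 × 10 = 27.048 mm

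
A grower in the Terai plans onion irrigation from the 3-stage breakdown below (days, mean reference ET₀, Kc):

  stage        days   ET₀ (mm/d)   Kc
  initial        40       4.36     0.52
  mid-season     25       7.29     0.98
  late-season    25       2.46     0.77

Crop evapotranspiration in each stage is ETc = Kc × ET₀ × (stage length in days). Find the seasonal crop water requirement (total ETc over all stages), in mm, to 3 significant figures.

initial: 0.52 × 4.36 × 40 = 90.69 mm
mid-season: 0.98 × 7.29 × 25 = 178.61 mm
late-season: 0.77 × 2.46 × 25 = 47.36 mm
Seasonal total = 316.66 mm

317 mm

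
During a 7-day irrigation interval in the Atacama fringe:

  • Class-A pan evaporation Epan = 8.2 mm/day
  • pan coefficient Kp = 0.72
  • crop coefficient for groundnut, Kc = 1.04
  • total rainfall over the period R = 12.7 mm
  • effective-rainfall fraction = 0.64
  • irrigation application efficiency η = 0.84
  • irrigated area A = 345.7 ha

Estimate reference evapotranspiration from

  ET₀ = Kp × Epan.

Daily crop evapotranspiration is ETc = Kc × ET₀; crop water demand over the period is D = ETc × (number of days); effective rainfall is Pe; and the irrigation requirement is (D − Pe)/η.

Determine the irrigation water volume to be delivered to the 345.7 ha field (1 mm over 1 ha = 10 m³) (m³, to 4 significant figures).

ET₀ = 0.72 × 8.2 = 5.9040 mm/d
ETc = Kc × ET₀ = 1.04 × 5.9040 = 6.1402 mm/d
Crop demand D = ETc × 7 d = 6.1402 × 7 = 42.981 mm
Pe = 0.64 × 12.7 = 8.128 mm
D − Pe = 42.981 − 8.128 = 34.853 mm
Gross irrigation = 34.853 / 0.84 = 41.492 mm
Volume = 41.492 mm × 345.7 ha × 10 = 143437.8 m³

143400 m³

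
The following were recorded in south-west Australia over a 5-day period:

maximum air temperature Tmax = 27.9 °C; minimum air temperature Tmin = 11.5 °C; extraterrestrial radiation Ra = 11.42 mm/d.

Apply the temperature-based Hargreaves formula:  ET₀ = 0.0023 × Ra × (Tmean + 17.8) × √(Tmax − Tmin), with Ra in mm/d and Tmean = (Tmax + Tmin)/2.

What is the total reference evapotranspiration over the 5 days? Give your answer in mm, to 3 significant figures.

Tmean = (27.9 + 11.5)/2 = 19.70 °C
ET₀ = 0.0023 × 11.42 × (19.70 + 17.8) × √16.4 = 0.0023 × 11.42 × 37.50 × 4.0497 = 3.9889 mm/d
Over 5 days: 3.9889 × 5 = 19.945 mm

19.9 mm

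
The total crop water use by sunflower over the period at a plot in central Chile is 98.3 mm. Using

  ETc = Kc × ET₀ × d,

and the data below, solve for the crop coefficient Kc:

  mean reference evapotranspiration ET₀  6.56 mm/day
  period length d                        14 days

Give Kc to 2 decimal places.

1.07

ETc = Kc × ET₀ × d  ⇒  Kc = ETc / (ET₀ × d)
Kc = 98.3 / (6.56 × 14) = 98.3 / 91.84 = 1.0703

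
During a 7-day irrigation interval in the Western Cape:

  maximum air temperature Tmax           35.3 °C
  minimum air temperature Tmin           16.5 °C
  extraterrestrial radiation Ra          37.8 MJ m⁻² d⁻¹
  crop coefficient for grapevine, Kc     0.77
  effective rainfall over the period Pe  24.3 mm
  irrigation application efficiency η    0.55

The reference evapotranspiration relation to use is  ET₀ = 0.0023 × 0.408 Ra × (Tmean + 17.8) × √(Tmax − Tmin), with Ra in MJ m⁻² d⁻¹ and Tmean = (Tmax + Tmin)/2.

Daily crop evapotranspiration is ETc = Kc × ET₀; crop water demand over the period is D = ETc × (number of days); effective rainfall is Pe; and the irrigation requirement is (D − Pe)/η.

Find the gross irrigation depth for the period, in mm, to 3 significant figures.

Tmean = (35.3 + 16.5)/2 = 25.90 °C
0.408 Ra = 0.408 × 37.8 = 15.4224 mm/d equivalent
ET₀ = 0.0023 × 15.4224 × (25.90 + 17.8) × √18.8 = 0.0023 × 15.4224 × 43.70 × 4.3359 = 6.7211 mm/d
ETc = Kc × ET₀ = 0.77 × 6.7211 = 5.1752 mm/d
Crop demand D = ETc × 7 d = 5.1752 × 7 = 36.226 mm
D − Pe = 36.226 − 24.3 = 11.926 mm
Gross irrigation = 11.926 / 0.55 = 21.684 mm

21.7 mm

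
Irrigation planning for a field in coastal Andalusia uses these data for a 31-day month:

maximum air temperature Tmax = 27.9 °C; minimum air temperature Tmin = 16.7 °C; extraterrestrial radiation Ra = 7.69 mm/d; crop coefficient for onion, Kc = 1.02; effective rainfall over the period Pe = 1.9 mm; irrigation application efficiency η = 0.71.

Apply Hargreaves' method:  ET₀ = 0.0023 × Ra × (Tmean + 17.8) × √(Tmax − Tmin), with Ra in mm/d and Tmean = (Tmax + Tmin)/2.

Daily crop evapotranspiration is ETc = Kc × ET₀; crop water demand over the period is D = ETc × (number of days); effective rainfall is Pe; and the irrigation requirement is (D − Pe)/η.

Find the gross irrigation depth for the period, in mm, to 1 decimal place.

Tmean = (27.9 + 16.7)/2 = 22.30 °C
ET₀ = 0.0023 × 7.69 × (22.30 + 17.8) × √11.2 = 0.0023 × 7.69 × 40.10 × 3.3466 = 2.3736 mm/d
ETc = Kc × ET₀ = 1.02 × 2.3736 = 2.4211 mm/d
Crop demand D = ETc × 31 d = 2.4211 × 31 = 75.054 mm
D − Pe = 75.054 − 1.9 = 73.154 mm
Gross irrigation = 73.154 / 0.71 = 103.034 mm

103.0 mm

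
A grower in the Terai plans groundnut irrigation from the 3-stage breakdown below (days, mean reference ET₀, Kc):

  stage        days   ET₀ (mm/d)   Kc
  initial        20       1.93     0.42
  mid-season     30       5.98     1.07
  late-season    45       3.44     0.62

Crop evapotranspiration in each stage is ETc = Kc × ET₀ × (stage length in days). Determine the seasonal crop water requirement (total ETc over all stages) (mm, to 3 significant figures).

304 mm

initial: 0.42 × 1.93 × 20 = 16.21 mm
mid-season: 1.07 × 5.98 × 30 = 191.96 mm
late-season: 0.62 × 3.44 × 45 = 95.98 mm
Seasonal total = 304.15 mm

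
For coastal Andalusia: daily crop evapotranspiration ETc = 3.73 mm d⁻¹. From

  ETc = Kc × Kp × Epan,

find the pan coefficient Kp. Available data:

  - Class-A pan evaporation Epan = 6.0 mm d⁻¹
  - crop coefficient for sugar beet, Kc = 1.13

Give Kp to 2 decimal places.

0.55

ETc = Kc × Kp × Epan  ⇒  Kp = ETc / (Kc × Epan)
Kp = 3.73 / (1.13 × 6.0) = 3.73 / 6.780 = 0.5501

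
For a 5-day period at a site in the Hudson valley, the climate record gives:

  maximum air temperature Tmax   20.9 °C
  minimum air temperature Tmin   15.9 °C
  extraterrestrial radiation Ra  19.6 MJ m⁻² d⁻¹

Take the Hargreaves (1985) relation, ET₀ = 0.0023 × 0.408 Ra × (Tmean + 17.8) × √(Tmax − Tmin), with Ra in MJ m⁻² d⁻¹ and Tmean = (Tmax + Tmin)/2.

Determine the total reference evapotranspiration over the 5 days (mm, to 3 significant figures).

Tmean = (20.9 + 15.9)/2 = 18.40 °C
0.408 Ra = 0.408 × 19.6 = 7.9968 mm/d equivalent
ET₀ = 0.0023 × 7.9968 × (18.40 + 17.8) × √5.0 = 0.0023 × 7.9968 × 36.20 × 2.2361 = 1.4888 mm/d
Over 5 days: 1.4888 × 5 = 7.444 mm

7.44 mm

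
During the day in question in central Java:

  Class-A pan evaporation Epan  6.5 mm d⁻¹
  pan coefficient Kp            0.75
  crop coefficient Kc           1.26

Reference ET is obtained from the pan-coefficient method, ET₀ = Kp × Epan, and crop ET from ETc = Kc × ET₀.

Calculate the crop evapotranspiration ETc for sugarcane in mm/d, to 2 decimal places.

ET₀ = 0.75 × 6.5 = 4.8750 mm/d
ETc = Kc × ET₀ = 1.26 × 4.8750 = 6.1425 mm/d

6.14 mm/d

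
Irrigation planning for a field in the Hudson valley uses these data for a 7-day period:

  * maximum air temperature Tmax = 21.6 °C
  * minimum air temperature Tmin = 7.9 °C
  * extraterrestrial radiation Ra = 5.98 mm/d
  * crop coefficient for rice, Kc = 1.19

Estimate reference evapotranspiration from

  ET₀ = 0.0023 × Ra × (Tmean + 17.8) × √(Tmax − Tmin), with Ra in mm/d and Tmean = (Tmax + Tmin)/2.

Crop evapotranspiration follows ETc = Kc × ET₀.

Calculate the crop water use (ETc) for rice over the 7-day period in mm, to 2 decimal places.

Tmean = (21.6 + 7.9)/2 = 14.75 °C
ET₀ = 0.0023 × 5.98 × (14.75 + 17.8) × √13.7 = 0.0023 × 5.98 × 32.55 × 3.7014 = 1.6571 mm/d
ETc = Kc × ET₀ = 1.19 × 1.6571 = 1.9719 mm/d
Over 7 days: 1.9719 × 7 = 13.803 mm

13.80 mm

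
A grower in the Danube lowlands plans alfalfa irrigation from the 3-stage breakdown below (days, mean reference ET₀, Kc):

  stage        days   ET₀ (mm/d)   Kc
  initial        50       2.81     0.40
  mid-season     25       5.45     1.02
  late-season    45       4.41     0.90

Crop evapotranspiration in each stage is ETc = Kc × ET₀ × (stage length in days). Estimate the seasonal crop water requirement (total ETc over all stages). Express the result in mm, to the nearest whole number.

initial: 0.40 × 2.81 × 50 = 56.20 mm
mid-season: 1.02 × 5.45 × 25 = 138.98 mm
late-season: 0.90 × 4.41 × 45 = 178.61 mm
Seasonal total = 373.79 mm

374 mm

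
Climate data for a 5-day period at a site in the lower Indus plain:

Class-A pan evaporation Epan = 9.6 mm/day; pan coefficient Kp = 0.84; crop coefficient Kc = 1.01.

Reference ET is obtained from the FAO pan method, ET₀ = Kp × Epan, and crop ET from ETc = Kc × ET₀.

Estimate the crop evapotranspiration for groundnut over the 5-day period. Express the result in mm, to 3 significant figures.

ET₀ = 0.84 × 9.6 = 8.0640 mm/d
ETc = Kc × ET₀ = 1.01 × 8.0640 = 8.1446 mm/d
Over 5 days: 8.1446 × 5 = 40.723 mm

40.7 mm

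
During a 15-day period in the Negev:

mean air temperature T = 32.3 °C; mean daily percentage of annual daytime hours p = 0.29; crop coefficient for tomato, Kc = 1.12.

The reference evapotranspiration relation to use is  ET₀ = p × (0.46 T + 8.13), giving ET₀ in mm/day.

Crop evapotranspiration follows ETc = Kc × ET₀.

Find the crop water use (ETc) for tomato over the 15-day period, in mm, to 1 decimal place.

112.0 mm

ET₀ = 0.29 × (0.46 × 32.3 + 8.13) = 0.29 × 22.988 = 6.6665 mm/d
ETc = Kc × ET₀ = 1.12 × 6.6665 = 7.4665 mm/d
Over 15 days: 7.4665 × 15 = 111.998 mm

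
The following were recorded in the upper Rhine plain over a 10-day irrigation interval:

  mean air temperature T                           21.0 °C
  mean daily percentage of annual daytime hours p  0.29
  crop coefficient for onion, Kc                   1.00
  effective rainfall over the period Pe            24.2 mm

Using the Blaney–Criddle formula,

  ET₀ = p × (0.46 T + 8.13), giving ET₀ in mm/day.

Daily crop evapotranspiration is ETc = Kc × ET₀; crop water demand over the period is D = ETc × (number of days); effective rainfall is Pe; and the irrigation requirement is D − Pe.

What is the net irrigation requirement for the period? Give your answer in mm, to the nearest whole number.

ET₀ = 0.29 × (0.46 × 21.0 + 8.13) = 0.29 × 17.790 = 5.1591 mm/d
ETc = Kc × ET₀ = 1.00 × 5.1591 = 5.1591 mm/d
Crop demand D = ETc × 10 d = 5.1591 × 10 = 51.591 mm
D − Pe = 51.591 − 24.2 = 27.391 mm

27 mm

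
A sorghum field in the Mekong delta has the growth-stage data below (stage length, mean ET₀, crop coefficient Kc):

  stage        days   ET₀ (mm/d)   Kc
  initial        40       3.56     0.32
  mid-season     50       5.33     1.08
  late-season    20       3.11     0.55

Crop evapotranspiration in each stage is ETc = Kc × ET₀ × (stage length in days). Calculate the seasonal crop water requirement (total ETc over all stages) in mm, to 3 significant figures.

initial: 0.32 × 3.56 × 40 = 45.57 mm
mid-season: 1.08 × 5.33 × 50 = 287.82 mm
late-season: 0.55 × 3.11 × 20 = 34.21 mm
Seasonal total = 367.60 mm

368 mm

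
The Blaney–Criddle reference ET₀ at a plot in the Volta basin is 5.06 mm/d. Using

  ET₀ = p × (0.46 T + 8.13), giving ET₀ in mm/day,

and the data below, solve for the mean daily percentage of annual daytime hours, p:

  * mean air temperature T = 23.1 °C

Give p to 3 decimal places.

0.270

p = ET₀ / (0.46 T + 8.13) = 5.06 / (0.46 × 23.1 + 8.13) = 5.06 / 18.756 = 0.2698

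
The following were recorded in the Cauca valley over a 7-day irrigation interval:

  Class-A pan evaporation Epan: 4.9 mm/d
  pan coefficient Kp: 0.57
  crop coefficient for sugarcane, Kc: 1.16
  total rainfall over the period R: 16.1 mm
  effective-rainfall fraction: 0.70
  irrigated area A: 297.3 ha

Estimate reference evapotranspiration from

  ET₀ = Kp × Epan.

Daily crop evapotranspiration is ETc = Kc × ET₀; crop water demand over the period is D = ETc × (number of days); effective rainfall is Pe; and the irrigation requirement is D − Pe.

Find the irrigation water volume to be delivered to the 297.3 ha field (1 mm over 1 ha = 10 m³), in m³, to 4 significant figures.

ET₀ = 0.57 × 4.9 = 2.7930 mm/d
ETc = Kc × ET₀ = 1.16 × 2.7930 = 3.2399 mm/d
Crop demand D = ETc × 7 d = 3.2399 × 7 = 22.679 mm
Pe = 0.70 × 16.1 = 11.270 mm
D − Pe = 22.679 − 11.270 = 11.409 mm
Volume = 11.409 mm × 297.3 ha × 10 = 33919.0 m³

33920 m³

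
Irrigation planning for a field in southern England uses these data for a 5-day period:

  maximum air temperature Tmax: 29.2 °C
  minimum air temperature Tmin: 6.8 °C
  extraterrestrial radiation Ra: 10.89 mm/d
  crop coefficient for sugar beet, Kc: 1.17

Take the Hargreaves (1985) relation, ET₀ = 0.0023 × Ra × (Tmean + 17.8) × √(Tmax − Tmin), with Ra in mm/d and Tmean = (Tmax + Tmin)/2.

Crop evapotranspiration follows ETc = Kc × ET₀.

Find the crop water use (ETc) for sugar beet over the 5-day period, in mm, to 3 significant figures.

Tmean = (29.2 + 6.8)/2 = 18.00 °C
ET₀ = 0.0023 × 10.89 × (18.00 + 17.8) × √22.4 = 0.0023 × 10.89 × 35.80 × 4.7329 = 4.2439 mm/d
ETc = Kc × ET₀ = 1.17 × 4.2439 = 4.9654 mm/d
Over 5 days: 4.9654 × 5 = 24.827 mm

24.8 mm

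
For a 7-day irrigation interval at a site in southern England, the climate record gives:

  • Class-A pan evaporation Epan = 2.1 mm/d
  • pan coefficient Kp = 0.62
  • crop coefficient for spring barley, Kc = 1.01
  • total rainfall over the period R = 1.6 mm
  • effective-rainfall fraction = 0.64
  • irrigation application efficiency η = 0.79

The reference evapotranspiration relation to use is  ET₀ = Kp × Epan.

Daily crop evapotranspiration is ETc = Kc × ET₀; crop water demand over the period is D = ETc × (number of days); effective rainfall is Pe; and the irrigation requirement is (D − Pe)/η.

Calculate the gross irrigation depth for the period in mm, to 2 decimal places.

10.36 mm

ET₀ = 0.62 × 2.1 = 1.3020 mm/d
ETc = Kc × ET₀ = 1.01 × 1.3020 = 1.3150 mm/d
Crop demand D = ETc × 7 d = 1.3150 × 7 = 9.205 mm
Pe = 0.64 × 1.6 = 1.024 mm
D − Pe = 9.205 − 1.024 = 8.181 mm
Gross irrigation = 8.181 / 0.79 = 10.356 mm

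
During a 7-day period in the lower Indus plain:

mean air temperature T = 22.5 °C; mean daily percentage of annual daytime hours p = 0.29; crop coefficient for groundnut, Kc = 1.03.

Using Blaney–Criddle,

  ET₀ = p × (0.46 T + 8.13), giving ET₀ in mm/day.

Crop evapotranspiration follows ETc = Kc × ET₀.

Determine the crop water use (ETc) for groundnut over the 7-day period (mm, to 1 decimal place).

ET₀ = 0.29 × (0.46 × 22.5 + 8.13) = 0.29 × 18.480 = 5.3592 mm/d
ETc = Kc × ET₀ = 1.03 × 5.3592 = 5.5200 mm/d
Over 7 days: 5.5200 × 7 = 38.640 mm

38.6 mm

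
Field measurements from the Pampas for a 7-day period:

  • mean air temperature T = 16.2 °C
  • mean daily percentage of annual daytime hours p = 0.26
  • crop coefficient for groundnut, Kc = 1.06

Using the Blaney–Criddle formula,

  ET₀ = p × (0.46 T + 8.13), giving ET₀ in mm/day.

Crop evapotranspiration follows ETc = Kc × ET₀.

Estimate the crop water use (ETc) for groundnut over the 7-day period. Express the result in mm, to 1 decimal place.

30.1 mm

ET₀ = 0.26 × (0.46 × 16.2 + 8.13) = 0.26 × 15.582 = 4.0513 mm/d
ETc = Kc × ET₀ = 1.06 × 4.0513 = 4.2944 mm/d
Over 7 days: 4.2944 × 7 = 30.061 mm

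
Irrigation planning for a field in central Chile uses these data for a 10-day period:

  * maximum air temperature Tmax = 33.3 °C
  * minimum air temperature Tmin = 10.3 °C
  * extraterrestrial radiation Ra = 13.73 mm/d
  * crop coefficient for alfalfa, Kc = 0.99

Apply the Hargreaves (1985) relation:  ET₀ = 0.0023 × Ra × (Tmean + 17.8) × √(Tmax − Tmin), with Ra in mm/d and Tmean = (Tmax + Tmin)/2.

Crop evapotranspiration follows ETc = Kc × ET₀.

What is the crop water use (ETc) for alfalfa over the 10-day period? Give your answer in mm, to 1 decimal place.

Tmean = (33.3 + 10.3)/2 = 21.80 °C
ET₀ = 0.0023 × 13.73 × (21.80 + 17.8) × √23.0 = 0.0023 × 13.73 × 39.60 × 4.7958 = 5.9973 mm/d
ETc = Kc × ET₀ = 0.99 × 5.9973 = 5.9373 mm/d
Over 10 days: 5.9373 × 10 = 59.373 mm

59.4 mm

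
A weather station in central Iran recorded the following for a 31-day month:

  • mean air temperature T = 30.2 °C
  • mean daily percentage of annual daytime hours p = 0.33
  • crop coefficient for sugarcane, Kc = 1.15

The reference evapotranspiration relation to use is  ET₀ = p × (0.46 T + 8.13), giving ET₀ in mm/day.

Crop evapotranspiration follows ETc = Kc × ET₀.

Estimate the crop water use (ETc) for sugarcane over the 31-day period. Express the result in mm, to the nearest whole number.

ET₀ = 0.33 × (0.46 × 30.2 + 8.13) = 0.33 × 22.022 = 7.2673 mm/d
ETc = Kc × ET₀ = 1.15 × 7.2673 = 8.3574 mm/d
Over 31 days: 8.3574 × 31 = 259.079 mm

259 mm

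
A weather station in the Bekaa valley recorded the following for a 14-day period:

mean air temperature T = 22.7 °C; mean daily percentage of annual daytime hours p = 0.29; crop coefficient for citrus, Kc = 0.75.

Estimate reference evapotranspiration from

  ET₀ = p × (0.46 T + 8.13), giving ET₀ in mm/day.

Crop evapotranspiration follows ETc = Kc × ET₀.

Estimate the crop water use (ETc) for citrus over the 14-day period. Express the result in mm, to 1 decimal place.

56.6 mm

ET₀ = 0.29 × (0.46 × 22.7 + 8.13) = 0.29 × 18.572 = 5.3859 mm/d
ETc = Kc × ET₀ = 0.75 × 5.3859 = 4.0394 mm/d
Over 14 days: 4.0394 × 14 = 56.552 mm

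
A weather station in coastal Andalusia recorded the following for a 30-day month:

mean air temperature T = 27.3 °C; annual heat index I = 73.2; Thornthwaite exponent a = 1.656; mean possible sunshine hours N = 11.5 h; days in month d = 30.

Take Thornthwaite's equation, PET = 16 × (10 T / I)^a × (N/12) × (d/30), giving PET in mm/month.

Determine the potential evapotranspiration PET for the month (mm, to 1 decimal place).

10T/I = 10 × 27.3 / 73.2 = 3.7295
(10T/I)^a = 3.7295^1.656 = 8.8441
Uncorrected PET = 16 × 8.8441 = 141.506 mm
Correction = (N/12)(d/30) = (11.5/12)(30/30) = 0.9583
PET = 141.506 × 0.9583 = 135.605 mm/month

135.6 mm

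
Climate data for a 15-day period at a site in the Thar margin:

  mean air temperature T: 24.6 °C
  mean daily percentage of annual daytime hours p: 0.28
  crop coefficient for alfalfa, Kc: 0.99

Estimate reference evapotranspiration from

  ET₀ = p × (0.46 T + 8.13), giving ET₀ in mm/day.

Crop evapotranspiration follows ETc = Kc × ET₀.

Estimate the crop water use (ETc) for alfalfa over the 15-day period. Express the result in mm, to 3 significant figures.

80.9 mm

ET₀ = 0.28 × (0.46 × 24.6 + 8.13) = 0.28 × 19.446 = 5.4449 mm/d
ETc = Kc × ET₀ = 0.99 × 5.4449 = 5.3905 mm/d
Over 15 days: 5.3905 × 15 = 80.858 mm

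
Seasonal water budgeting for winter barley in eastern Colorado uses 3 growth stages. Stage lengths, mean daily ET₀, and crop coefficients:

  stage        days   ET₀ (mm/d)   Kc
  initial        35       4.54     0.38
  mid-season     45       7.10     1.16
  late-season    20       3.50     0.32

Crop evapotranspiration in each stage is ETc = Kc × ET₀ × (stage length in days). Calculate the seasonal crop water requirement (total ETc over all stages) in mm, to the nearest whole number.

initial: 0.38 × 4.54 × 35 = 60.38 mm
mid-season: 1.16 × 7.10 × 45 = 370.62 mm
late-season: 0.32 × 3.50 × 20 = 22.40 mm
Seasonal total = 453.40 mm

453 mm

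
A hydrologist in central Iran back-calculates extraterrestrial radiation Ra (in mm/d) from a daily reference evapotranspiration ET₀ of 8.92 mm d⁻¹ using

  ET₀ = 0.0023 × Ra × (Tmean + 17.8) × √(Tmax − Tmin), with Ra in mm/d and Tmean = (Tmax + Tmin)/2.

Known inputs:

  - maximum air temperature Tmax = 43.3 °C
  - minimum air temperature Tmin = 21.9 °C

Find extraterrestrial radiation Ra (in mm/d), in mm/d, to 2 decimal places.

16.63 mm/d

Tmean = 32.60 °C; √ΔT = 4.6260
Ra = ET₀ / [0.0023 × (Tmean+17.8) × √ΔT] = 8.92 / (0.0023 × 50.40 × 4.6260) = 16.634 mm/d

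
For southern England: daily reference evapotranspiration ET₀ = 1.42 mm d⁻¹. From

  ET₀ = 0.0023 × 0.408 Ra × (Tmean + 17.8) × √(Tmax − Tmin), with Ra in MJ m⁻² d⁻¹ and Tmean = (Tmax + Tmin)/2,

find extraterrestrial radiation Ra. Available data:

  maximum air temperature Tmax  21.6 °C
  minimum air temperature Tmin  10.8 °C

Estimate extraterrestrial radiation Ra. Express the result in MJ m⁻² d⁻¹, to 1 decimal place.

Tmean = (21.6+10.8)/2 = 16.20 °C; ΔT = 10.8
Ra = ET₀ / [0.0023 × 0.408 × (Tmean+17.8) × √ΔT]
   = 1.42 / (0.0023 × 0.408 × 34.00 × 3.2863) = 13.543 MJ m⁻² d⁻¹

13.5 MJ m⁻² d⁻¹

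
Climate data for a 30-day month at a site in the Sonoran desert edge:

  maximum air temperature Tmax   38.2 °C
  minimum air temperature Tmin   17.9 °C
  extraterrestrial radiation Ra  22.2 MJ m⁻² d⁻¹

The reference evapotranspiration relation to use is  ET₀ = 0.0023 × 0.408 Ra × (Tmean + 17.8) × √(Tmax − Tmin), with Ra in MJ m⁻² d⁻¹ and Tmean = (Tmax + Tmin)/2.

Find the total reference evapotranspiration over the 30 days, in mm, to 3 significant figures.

Tmean = (38.2 + 17.9)/2 = 28.05 °C
0.408 Ra = 0.408 × 22.2 = 9.0576 mm/d equivalent
ET₀ = 0.0023 × 9.0576 × (28.05 + 17.8) × √20.3 = 0.0023 × 9.0576 × 45.85 × 4.5056 = 4.3036 mm/d
Over 30 days: 4.3036 × 30 = 129.108 mm

129 mm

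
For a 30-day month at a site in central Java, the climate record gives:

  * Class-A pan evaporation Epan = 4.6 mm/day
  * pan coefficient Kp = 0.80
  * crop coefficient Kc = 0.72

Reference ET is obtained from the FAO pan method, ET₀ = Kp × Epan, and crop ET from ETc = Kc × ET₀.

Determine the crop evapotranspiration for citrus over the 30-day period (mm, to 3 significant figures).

79.5 mm

ET₀ = 0.80 × 4.6 = 3.6800 mm/d
ETc = Kc × ET₀ = 0.72 × 3.6800 = 2.6496 mm/d
Over 30 days: 2.6496 × 30 = 79.488 mm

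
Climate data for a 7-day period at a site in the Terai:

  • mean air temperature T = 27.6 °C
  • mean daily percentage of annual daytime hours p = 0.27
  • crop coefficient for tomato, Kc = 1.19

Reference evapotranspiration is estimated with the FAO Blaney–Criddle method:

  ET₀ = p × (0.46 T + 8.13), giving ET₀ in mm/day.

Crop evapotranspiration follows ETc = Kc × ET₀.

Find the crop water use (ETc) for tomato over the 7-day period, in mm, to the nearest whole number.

ET₀ = 0.27 × (0.46 × 27.6 + 8.13) = 0.27 × 20.826 = 5.6230 mm/d
ETc = Kc × ET₀ = 1.19 × 5.6230 = 6.6914 mm/d
Over 7 days: 6.6914 × 7 = 46.840 mm

47 mm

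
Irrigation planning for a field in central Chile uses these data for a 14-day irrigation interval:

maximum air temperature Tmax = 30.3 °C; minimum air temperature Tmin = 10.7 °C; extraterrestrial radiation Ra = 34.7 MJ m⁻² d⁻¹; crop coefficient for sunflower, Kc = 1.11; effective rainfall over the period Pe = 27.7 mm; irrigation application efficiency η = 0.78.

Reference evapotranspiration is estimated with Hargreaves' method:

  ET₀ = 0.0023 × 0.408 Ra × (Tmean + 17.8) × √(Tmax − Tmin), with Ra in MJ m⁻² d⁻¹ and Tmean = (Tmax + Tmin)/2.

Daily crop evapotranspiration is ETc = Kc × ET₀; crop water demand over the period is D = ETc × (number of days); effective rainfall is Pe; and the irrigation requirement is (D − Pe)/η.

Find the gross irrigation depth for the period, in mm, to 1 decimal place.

Tmean = (30.3 + 10.7)/2 = 20.50 °C
0.408 Ra = 0.408 × 34.7 = 14.1576 mm/d equivalent
ET₀ = 0.0023 × 14.1576 × (20.50 + 17.8) × √19.6 = 0.0023 × 14.1576 × 38.30 × 4.4272 = 5.5214 mm/d
ETc = Kc × ET₀ = 1.11 × 5.5214 = 6.1288 mm/d
Crop demand D = ETc × 14 d = 6.1288 × 14 = 85.803 mm
D − Pe = 85.803 − 27.7 = 58.103 mm
Gross irrigation = 58.103 / 0.78 = 74.491 mm

74.5 mm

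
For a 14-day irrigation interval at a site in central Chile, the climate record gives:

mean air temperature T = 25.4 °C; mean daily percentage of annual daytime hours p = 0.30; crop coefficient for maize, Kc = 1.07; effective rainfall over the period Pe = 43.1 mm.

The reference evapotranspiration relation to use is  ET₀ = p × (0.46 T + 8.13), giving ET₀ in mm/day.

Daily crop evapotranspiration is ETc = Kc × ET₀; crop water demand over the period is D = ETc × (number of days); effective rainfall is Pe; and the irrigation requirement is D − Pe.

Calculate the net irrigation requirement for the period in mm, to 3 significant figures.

ET₀ = 0.30 × (0.46 × 25.4 + 8.13) = 0.30 × 19.814 = 5.9442 mm/d
ETc = Kc × ET₀ = 1.07 × 5.9442 = 6.3603 mm/d
Crop demand D = ETc × 14 d = 6.3603 × 14 = 89.044 mm
D − Pe = 89.044 − 43.1 = 45.944 mm

45.9 mm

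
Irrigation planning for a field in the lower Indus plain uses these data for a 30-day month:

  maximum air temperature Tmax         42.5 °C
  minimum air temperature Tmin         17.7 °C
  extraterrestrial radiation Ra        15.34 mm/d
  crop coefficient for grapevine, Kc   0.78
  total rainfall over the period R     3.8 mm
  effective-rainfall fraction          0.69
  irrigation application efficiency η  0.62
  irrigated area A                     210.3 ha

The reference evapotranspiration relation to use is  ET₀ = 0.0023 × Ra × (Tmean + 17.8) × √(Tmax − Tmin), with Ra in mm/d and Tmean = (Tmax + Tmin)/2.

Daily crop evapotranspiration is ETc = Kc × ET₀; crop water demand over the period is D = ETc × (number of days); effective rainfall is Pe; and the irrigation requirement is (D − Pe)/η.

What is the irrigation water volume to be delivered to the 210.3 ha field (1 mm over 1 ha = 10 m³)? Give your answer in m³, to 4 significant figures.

Tmean = (42.5 + 17.7)/2 = 30.10 °C
ET₀ = 0.0023 × 15.34 × (30.10 + 17.8) × √24.8 = 0.0023 × 15.34 × 47.90 × 4.9800 = 8.4162 mm/d
ETc = Kc × ET₀ = 0.78 × 8.4162 = 6.5646 mm/d
Crop demand D = ETc × 30 d = 6.5646 × 30 = 196.938 mm
Pe = 0.69 × 3.8 = 2.622 mm
D − Pe = 196.938 − 2.622 = 194.316 mm
Gross irrigation = 194.316 / 0.62 = 313.413 mm
Volume = 313.413 mm × 210.3 ha × 10 = 659107.5 m³

659100 m³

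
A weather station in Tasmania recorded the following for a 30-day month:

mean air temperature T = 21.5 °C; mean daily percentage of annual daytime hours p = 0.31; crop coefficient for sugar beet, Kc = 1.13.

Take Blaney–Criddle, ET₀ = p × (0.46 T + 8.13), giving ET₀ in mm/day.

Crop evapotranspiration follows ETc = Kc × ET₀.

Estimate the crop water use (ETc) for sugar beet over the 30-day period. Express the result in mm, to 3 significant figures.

189 mm

ET₀ = 0.31 × (0.46 × 21.5 + 8.13) = 0.31 × 18.020 = 5.5862 mm/d
ETc = Kc × ET₀ = 1.13 × 5.5862 = 6.3124 mm/d
Over 30 days: 6.3124 × 30 = 189.372 mm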